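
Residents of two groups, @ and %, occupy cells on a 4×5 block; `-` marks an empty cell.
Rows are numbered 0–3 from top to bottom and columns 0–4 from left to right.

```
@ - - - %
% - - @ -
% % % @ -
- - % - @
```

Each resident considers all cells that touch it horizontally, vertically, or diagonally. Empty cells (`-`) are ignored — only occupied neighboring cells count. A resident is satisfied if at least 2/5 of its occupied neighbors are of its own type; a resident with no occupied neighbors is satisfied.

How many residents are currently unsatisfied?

(0,0)@ 0/1 not
(0,4)% 0/1 not
(1,0)% 2/3 satisfied
(1,3)@ 1/3 not
(2,0)% 2/2 satisfied
(2,1)% 4/4 satisfied
(2,2)% 2/4 satisfied
(2,3)@ 2/4 satisfied
(3,2)% 2/3 satisfied
(3,4)@ 1/1 satisfied
Unsatisfied: (0,0), (0,4), (1,3) — 3 in total.

3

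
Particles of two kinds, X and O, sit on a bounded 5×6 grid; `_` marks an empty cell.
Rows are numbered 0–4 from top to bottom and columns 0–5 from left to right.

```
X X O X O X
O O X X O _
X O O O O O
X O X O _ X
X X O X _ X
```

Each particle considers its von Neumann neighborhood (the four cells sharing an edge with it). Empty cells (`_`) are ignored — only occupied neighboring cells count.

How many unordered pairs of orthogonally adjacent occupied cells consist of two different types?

Scan each occupied cell's neighbors to the right and below so each pair is counted once.
Row 0: X(0,0)–X(0,1)= X(0,0)–O(1,0)≠ X(0,1)–O(0,2)≠ X(0,1)–O(1,1)≠ O(0,2)–X(0,3)≠ O(0,2)–X(1,2)≠ X(0,3)–O(0,4)≠ X(0,3)–X(1,3)= O(0,4)–X(0,5)≠ O(0,4)–O(1,4)=  → 7/10 unlike.
Row 1: O(1,0)–O(1,1)= O(1,0)–X(2,0)≠ O(1,1)–X(1,2)≠ O(1,1)–O(2,1)= X(1,2)–X(1,3)= X(1,2)–O(2,2)≠ X(1,3)–O(1,4)≠ X(1,3)–O(2,3)≠ O(1,4)–O(2,4)=  → 5/9 unlike.
Row 2: X(2,0)–O(2,1)≠ X(2,0)–X(3,0)= O(2,1)–O(2,2)= O(2,1)–O(3,1)= O(2,2)–O(2,3)= O(2,2)–X(3,2)≠ O(2,3)–O(2,4)= O(2,3)–O(3,3)= O(2,4)–O(2,5)= O(2,5)–X(3,5)≠  → 3/10 unlike.
Row 3: X(3,0)–O(3,1)≠ X(3,0)–X(4,0)= O(3,1)–X(3,2)≠ O(3,1)–X(4,1)≠ X(3,2)–O(3,3)≠ X(3,2)–O(4,2)≠ O(3,3)–X(4,3)≠ X(3,5)–X(4,5)=  → 6/8 unlike.
Row 4: X(4,0)–X(4,1)= X(4,1)–O(4,2)≠ O(4,2)–X(4,3)≠  → 2/3 unlike.
Total adjacent occupied pairs: 40; unlike-type pairs: 23.

23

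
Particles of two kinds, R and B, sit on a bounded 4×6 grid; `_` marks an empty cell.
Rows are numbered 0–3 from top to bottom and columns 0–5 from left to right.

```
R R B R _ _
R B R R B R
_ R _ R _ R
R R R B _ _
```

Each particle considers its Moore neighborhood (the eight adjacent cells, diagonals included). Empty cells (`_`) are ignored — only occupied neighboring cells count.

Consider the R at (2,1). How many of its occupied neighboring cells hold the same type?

5

Occupied neighbors of (2,1): (1,0)=R, (1,1)=B, (1,2)=R, (3,0)=R, (3,1)=R, (3,2)=R.
Same type (R): 5 of 6.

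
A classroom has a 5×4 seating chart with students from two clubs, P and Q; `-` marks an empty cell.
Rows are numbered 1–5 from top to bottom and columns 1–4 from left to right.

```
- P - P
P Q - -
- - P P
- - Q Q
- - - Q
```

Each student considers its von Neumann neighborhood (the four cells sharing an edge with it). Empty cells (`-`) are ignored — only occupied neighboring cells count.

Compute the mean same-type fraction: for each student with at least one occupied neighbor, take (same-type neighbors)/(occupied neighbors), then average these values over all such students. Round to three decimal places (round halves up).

0.396

Row 1: (1,2)P 0/1 · (1,4)P — no occupied neighbors
Row 2: (2,1)P 0/1 · (2,2)Q 0/2
Row 3: (3,3)P 1/2 · (3,4)P 1/2
Row 4: (4,3)Q 1/2 · (4,4)Q 2/3
Row 5: (5,4)Q 1/1
Sum over 8 students: 0/1 + 0/1 + 0/2 + 1/2 + 1/2 + 1/2 + 2/3 + 1/1 = 19/6; mean = 19/6 ÷ 8 = 19/48 = 0.395833… → 0.396.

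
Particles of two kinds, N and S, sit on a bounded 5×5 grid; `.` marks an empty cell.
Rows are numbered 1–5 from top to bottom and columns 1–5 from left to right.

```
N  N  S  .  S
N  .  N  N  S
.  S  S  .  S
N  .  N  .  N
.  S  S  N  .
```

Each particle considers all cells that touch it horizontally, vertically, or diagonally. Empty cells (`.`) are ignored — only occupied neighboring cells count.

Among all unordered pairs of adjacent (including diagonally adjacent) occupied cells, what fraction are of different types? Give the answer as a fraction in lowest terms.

18/29

Scan each occupied cell's neighbors to the right and below (and the two forward diagonals) so each pair is counted once.
Row 1: N(1,1)–N(1,2)= N(1,1)–N(2,1)= N(1,2)–S(1,3)≠ N(1,2)–N(2,3)= N(1,2)–N(2,1)= S(1,3)–N(2,3)≠ S(1,3)–N(2,4)≠ S(1,5)–S(2,5)= S(1,5)–N(2,4)≠  → 4/9 unlike.
Row 2: N(2,1)–S(3,2)≠ N(2,3)–N(2,4)= N(2,3)–S(3,3)≠ N(2,3)–S(3,2)≠ N(2,4)–S(2,5)≠ N(2,4)–S(3,5)≠ N(2,4)–S(3,3)≠ S(2,5)–S(3,5)=  → 6/8 unlike.
Row 3: S(3,2)–S(3,3)= S(3,2)–N(4,3)≠ S(3,2)–N(4,1)≠ S(3,3)–N(4,3)≠ S(3,5)–N(4,5)≠  → 4/5 unlike.
Row 4: N(4,1)–S(5,2)≠ N(4,3)–S(5,3)≠ N(4,3)–N(5,4)= N(4,3)–S(5,2)≠ N(4,5)–N(5,4)=  → 3/5 unlike.
Row 5: S(5,2)–S(5,3)= S(5,3)–N(5,4)≠  → 1/2 unlike.
Total adjacent occupied pairs: 29; unlike-type pairs: 18.
18/29 is already in lowest terms.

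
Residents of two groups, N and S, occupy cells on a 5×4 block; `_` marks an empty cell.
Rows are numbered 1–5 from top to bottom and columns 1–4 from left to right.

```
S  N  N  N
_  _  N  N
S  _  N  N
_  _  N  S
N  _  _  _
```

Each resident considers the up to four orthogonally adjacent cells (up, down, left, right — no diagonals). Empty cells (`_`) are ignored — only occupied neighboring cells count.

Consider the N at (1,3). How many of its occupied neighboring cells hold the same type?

3

Occupied neighbors of (1,3): (2,3)=N, (1,2)=N, (1,4)=N.
Same type (N): 3 of 3.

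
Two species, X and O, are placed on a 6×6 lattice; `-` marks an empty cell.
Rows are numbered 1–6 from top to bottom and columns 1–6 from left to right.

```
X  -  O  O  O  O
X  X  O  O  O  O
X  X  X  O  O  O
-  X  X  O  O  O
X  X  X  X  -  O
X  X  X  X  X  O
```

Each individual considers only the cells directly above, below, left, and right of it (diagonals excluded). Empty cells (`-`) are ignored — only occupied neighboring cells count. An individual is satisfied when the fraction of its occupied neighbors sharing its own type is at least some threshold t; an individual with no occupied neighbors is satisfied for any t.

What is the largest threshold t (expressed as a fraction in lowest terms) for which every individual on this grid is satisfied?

Row 1: (1,1)X 1/1 · (1,3)O 2/2 · (1,4)O 3/3 · (1,5)O 3/3 · (1,6)O 2/2
Row 2: (2,1)X 3/3 · (2,2)X 2/3 · (2,3)O 2/4 · (2,4)O 4/4 · (2,5)O 4/4 · (2,6)O 3/3
Row 3: (3,1)X 2/2 · (3,2)X 4/4 · (3,3)X 2/4 · (3,4)O 3/4 · (3,5)O 4/4 · (3,6)O 3/3
Row 4: (4,2)X 3/3 · (4,3)X 3/4 · (4,4)O 2/4 · (4,5)O 3/3 · (4,6)O 3/3
Row 5: (5,1)X 2/2 · (5,2)X 4/4 · (5,3)X 4/4 · (5,4)X 2/3 · (5,6)O 2/2
Row 6: (6,1)X 2/2 · (6,2)X 3/3 · (6,3)X 3/3 · (6,4)X 3/3 · (6,5)X 1/2 · (6,6)O 1/2
The smallest same-type fraction is 2/4 at (2,3), which reduces to 1/2. Any threshold above that leaves this individual unsatisfied.

1/2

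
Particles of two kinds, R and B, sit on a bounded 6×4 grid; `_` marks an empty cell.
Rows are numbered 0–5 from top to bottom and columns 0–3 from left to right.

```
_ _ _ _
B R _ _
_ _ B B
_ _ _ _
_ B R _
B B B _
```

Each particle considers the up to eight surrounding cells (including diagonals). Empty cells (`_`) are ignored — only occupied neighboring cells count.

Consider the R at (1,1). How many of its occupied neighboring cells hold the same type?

0

Occupied neighbors of (1,1): (1,0)=B, (2,2)=B.
Same type (R): 0 of 2.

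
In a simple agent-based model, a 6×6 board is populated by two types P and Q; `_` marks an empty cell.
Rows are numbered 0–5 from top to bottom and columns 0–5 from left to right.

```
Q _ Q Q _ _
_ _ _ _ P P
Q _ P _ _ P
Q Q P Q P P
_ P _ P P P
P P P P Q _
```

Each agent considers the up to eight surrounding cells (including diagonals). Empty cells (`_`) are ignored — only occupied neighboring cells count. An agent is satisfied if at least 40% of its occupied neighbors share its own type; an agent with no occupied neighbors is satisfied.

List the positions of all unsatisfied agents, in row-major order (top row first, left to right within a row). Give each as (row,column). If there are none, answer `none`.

Row 0: (0,0)Q 0/0 ✓ · (0,2)Q 1/1 ✓ · (0,3)Q 1/2 ✓
Row 1: (1,4)P 2/3 ✓ · (1,5)P 2/2 ✓
Row 2: (2,0)Q 2/2 ✓ · (2,2)P 1/3 ✗ · (2,5)P 4/4 ✓
Row 3: (3,0)Q 2/3 ✓ · (3,1)Q 2/5 ✓ · (3,2)P 3/5 ✓ · (3,3)Q 0/5 ✗ · (3,4)P 5/6 ✓ · (3,5)P 4/4 ✓
Row 4: (4,1)P 4/6 ✓ · (4,3)P 5/7 ✓ · (4,4)P 5/7 ✓ · (4,5)P 3/4 ✓
Row 5: (5,0)P 2/2 ✓ · (5,1)P 3/3 ✓ · (5,2)P 4/4 ✓ · (5,3)P 3/4 ✓ · (5,4)Q 0/4 ✗

(2,2), (3,3), (5,4)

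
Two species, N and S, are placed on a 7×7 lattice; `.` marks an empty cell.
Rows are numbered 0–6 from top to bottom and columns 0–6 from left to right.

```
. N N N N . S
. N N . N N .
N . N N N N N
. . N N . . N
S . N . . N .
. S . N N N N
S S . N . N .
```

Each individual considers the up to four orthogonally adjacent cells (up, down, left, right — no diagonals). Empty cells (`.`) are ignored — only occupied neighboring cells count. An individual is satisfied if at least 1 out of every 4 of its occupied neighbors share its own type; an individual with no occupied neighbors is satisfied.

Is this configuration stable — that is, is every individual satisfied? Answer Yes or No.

Yes

Row 0: (0,1)N 2/2 ✓ · (0,2)N 3/3 ✓ · (0,3)N 2/2 ✓ · (0,4)N 2/2 ✓ · (0,6)S 0/0 ✓
Row 1: (1,1)N 2/2 ✓ · (1,2)N 3/3 ✓ · (1,4)N 3/3 ✓ · (1,5)N 2/2 ✓
Row 2: (2,0)N 0/0 ✓ · (2,2)N 3/3 ✓ · (2,3)N 3/3 ✓ · (2,4)N 3/3 ✓ · (2,5)N 3/3 ✓ · (2,6)N 2/2 ✓
Row 3: (3,2)N 3/3 ✓ · (3,3)N 2/2 ✓ · (3,6)N 1/1 ✓
Row 4: (4,0)S 0/0 ✓ · (4,2)N 1/1 ✓ · (4,5)N 1/1 ✓
Row 5: (5,1)S 1/1 ✓ · (5,3)N 2/2 ✓ · (5,4)N 2/2 ✓ · (5,5)N 4/4 ✓ · (5,6)N 1/1 ✓
Row 6: (6,0)S 1/1 ✓ · (6,1)S 2/2 ✓ · (6,3)N 1/1 ✓ · (6,5)N 1/1 ✓
All meet the threshold, so the configuration is stable.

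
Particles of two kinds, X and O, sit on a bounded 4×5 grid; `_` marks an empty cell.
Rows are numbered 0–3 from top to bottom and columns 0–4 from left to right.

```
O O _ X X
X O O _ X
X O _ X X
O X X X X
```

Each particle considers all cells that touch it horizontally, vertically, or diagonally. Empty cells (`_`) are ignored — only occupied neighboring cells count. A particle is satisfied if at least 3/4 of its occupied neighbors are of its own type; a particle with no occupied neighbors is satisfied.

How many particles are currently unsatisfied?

9

(0,0)O 2/3 not
(0,1)O 3/4 satisfied
(0,3)X 2/3 not
(0,4)X 2/2 satisfied
(1,0)X 1/5 not
(1,1)O 4/6 not
(1,2)O 3/5 not
(1,4)X 4/4 satisfied
(2,0)X 2/5 not
(2,1)O 3/7 not
(2,3)X 5/6 satisfied
(2,4)X 4/4 satisfied
(3,0)O 1/3 not
(3,1)X 2/4 not
(3,2)X 3/4 satisfied
(3,3)X 4/4 satisfied
(3,4)X 3/3 satisfied
Unsatisfied: (0,0), (0,3), (1,0), (1,1), (1,2), (2,0), (2,1), (3,0), (3,1) — 9 in total.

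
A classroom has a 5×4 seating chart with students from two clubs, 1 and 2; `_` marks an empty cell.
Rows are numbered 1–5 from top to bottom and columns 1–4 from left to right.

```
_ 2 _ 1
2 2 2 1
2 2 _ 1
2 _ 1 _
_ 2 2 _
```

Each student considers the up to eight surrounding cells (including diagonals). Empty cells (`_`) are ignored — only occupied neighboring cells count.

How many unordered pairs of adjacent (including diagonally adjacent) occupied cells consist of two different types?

6

Scan each occupied cell's neighbors to the right and below (and the two forward diagonals) so each pair is counted once.
Row 1: 2(1,2)–2(2,2)= 2(1,2)–2(2,3)= 2(1,2)–2(2,1)= 1(1,4)–1(2,4)= 1(1,4)–2(2,3)≠  → 1/5 unlike.
Row 2: 2(2,1)–2(2,2)= 2(2,1)–2(3,1)= 2(2,1)–2(3,2)= 2(2,2)–2(2,3)= 2(2,2)–2(3,2)= 2(2,2)–2(3,1)= 2(2,3)–1(2,4)≠ 2(2,3)–1(3,4)≠ 2(2,3)–2(3,2)= 1(2,4)–1(3,4)=  → 2/10 unlike.
Row 3: 2(3,1)–2(3,2)= 2(3,1)–2(4,1)= 2(3,2)–1(4,3)≠ 2(3,2)–2(4,1)= 1(3,4)–1(4,3)=  → 1/5 unlike.
Row 4: 2(4,1)–2(5,2)= 1(4,3)–2(5,3)≠ 1(4,3)–2(5,2)≠  → 2/3 unlike.
Row 5: 2(5,2)–2(5,3)=  → 0/1 unlike.
Total adjacent occupied pairs: 24; unlike-type pairs: 6.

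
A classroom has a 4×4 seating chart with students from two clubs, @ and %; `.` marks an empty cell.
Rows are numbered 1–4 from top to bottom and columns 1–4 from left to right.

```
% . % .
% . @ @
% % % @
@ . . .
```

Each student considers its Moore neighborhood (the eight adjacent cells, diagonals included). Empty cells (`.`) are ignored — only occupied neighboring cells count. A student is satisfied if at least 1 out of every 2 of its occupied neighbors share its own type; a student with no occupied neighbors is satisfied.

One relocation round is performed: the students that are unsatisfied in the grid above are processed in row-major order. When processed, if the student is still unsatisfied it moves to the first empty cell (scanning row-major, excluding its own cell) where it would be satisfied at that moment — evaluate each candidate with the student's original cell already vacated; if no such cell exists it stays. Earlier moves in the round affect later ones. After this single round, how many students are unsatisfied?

Initially unsatisfied (in order): (1,3), (2,3), (3,3), (4,1).
  (1,3) → (1,2).
  (2,3) → (1,3).
  (3,3) → (2,2).
  (4,1) → (1,4).
Resulting grid:
% % @ @
% % . @
% % . @
. . . .
All satisfied now.

0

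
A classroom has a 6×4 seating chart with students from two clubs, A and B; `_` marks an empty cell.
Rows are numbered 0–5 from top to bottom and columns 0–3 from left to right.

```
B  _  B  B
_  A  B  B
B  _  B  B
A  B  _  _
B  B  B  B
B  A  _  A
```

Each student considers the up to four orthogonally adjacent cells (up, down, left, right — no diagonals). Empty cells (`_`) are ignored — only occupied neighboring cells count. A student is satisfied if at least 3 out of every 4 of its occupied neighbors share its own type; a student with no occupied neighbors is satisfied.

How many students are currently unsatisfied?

Row 0: (0,0)B 0/0 ✓ · (0,2)B 2/2 ✓ · (0,3)B 2/2 ✓
Row 1: (1,1)A 0/1 ✗ · (1,2)B 3/4 ✓ · (1,3)B 3/3 ✓
Row 2: (2,0)B 0/1 ✗ · (2,2)B 2/2 ✓ · (2,3)B 2/2 ✓
Row 3: (3,0)A 0/3 ✗ · (3,1)B 1/2 ✗
Row 4: (4,0)B 2/3 ✗ · (4,1)B 3/4 ✓ · (4,2)B 2/2 ✓ · (4,3)B 1/2 ✗
Row 5: (5,0)B 1/2 ✗ · (5,1)A 0/2 ✗ · (5,3)A 0/1 ✗
Unsatisfied: (1,1), (2,0), (3,0), (3,1), (4,0), (4,3), (5,0), (5,1), (5,3) — 9 in total.

9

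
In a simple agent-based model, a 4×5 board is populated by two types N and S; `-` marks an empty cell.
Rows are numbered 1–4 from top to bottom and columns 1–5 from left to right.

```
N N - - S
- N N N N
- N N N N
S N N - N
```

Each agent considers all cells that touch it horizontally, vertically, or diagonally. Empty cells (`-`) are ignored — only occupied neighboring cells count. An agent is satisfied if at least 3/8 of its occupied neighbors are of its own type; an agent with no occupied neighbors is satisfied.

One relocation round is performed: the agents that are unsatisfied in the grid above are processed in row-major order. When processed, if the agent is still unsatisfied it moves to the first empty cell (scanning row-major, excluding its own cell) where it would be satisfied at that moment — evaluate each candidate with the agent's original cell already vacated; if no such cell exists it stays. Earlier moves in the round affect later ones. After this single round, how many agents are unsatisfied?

2

Initially unsatisfied (in order): (1,5), (4,1).
  (1,5): no empty cell satisfies it; stays.
  (4,1): no empty cell satisfies it; stays.
Resulting grid:
N N - - S
- N N N N
- N N N N
S N N - N
Unsatisfied now: (1,5), (4,1).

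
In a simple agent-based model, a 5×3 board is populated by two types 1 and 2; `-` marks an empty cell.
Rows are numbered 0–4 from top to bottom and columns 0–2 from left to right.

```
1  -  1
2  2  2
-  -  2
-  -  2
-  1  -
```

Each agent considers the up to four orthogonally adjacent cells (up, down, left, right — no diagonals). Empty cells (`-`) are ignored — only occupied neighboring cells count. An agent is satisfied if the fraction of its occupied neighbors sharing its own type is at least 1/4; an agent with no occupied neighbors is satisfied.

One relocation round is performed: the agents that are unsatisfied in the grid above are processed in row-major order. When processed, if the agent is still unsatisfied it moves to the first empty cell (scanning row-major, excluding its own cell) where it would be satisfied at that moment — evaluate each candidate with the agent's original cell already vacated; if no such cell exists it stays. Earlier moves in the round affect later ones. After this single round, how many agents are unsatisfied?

Initially unsatisfied (in order): (0,0), (0,2).
  (0,0) → (0,1).
  (0,2): now satisfied by earlier moves; stays.
Resulting grid:
- 1 1
2 2 2
- - 2
- - 2
- 1 -
All satisfied now.

0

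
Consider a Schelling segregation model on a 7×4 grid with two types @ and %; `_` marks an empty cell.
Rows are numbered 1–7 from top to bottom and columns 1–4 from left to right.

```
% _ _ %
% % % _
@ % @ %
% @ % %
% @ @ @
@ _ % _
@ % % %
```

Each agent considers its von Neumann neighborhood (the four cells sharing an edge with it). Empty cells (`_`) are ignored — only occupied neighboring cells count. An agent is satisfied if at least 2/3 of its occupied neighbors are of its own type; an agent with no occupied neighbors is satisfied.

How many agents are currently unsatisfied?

15

(1,1)% 1/1 ok
(1,4)% 0/0 ok
(2,1)% 2/3 ok
(2,2)% 3/3 ok
(2,3)% 1/2 unhappy
(3,1)@ 0/3 unhappy
(3,2)% 1/4 unhappy
(3,3)@ 0/4 unhappy
(3,4)% 1/2 unhappy
(4,1)% 1/3 unhappy
(4,2)@ 1/4 unhappy
(4,3)% 1/4 unhappy
(4,4)% 2/3 ok
(5,1)% 1/3 unhappy
(5,2)@ 2/3 ok
(5,3)@ 2/4 unhappy
(5,4)@ 1/2 unhappy
(6,1)@ 1/2 unhappy
(6,3)% 1/2 unhappy
(7,1)@ 1/2 unhappy
(7,2)% 1/2 unhappy
(7,3)% 3/3 ok
(7,4)% 1/1 ok
Unsatisfied: (2,3), (3,1), (3,2), (3,3), (3,4), (4,1), (4,2), (4,3), (5,1), (5,3), (5,4), (6,1), (6,3), (7,1), (7,2) — 15 in total.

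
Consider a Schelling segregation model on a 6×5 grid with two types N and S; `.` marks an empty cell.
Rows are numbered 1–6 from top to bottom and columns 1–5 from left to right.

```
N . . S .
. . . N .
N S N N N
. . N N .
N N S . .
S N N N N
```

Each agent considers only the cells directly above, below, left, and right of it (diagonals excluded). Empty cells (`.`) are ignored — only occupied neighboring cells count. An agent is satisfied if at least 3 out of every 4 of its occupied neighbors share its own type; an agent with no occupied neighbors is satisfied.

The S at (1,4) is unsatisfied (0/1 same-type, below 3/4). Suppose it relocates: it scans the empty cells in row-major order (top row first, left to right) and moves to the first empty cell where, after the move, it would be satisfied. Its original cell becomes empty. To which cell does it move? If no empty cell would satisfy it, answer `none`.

Vacating (1,4). Empty cells in order:
  (1,2): 0/1 same-type → still unsatisfied.
  (1,3): 0/0 same-type → satisfied — stop here.

(1,3)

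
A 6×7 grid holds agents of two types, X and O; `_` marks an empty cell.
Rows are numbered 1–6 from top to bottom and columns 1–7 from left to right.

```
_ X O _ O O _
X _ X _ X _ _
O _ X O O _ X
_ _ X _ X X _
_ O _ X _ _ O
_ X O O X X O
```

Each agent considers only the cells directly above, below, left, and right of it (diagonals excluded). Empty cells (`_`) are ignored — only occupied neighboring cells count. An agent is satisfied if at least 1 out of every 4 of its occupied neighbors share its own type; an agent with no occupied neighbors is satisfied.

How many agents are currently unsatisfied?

8

(1,2)X 0/1 unhappy
(1,3)O 0/2 unhappy
(1,5)O 1/2 ok
(1,6)O 1/1 ok
(2,1)X 0/1 unhappy
(2,3)X 1/2 ok
(2,5)X 0/2 unhappy
(3,1)O 0/1 unhappy
(3,3)X 2/3 ok
(3,4)O 1/2 ok
(3,5)O 1/3 ok
(3,7)X 0/0 ok
(4,3)X 1/1 ok
(4,5)X 1/2 ok
(4,6)X 1/1 ok
(5,2)O 0/1 unhappy
(5,4)X 0/1 unhappy
(5,7)O 1/1 ok
(6,2)X 0/2 unhappy
(6,3)O 1/2 ok
(6,4)O 1/3 ok
(6,5)X 1/2 ok
(6,6)X 1/2 ok
(6,7)O 1/2 ok
Unsatisfied: (1,2), (1,3), (2,1), (2,5), (3,1), (5,2), (5,4), (6,2) — 8 in total.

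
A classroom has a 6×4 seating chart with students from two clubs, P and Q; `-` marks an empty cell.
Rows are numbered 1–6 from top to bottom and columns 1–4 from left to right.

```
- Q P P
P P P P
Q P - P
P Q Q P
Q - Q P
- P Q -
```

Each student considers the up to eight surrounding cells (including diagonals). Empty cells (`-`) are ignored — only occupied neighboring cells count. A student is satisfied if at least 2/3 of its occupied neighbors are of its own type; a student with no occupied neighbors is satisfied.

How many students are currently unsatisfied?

12

Row 1: (1,2)Q 0/4 not · (1,3)P 4/5 satisfied · (1,4)P 3/3 satisfied
Row 2: (2,1)P 2/4 not · (2,2)P 4/6 satisfied · (2,3)P 6/7 satisfied · (2,4)P 4/4 satisfied
Row 3: (3,1)Q 1/5 not · (3,2)P 4/7 not · (3,4)P 3/4 satisfied
Row 4: (4,1)P 1/4 not · (4,2)Q 4/6 satisfied · (4,3)Q 2/6 not · (4,4)P 2/4 not
Row 5: (5,1)Q 1/3 not · (5,3)Q 3/6 not · (5,4)P 1/4 not
Row 6: (6,2)P 0/3 not · (6,3)Q 1/3 not
Unsatisfied: (1,2), (2,1), (3,1), (3,2), (4,1), (4,3), (4,4), (5,1), (5,3), (5,4), (6,2), (6,3) — 12 in total.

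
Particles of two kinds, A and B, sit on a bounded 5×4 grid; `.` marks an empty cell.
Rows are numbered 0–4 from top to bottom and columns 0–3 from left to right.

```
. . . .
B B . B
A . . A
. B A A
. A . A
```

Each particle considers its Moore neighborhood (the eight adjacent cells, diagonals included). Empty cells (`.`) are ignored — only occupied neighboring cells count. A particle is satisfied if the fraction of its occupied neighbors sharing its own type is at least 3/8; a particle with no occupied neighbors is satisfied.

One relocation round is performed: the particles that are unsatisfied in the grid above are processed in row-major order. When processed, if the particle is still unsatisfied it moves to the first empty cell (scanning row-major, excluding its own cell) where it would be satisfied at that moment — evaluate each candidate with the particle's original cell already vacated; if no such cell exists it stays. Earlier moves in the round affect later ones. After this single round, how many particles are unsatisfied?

0

Initially unsatisfied (in order): (1,3), (2,0), (3,1).
  (1,3) → (0,0).
  (2,0) → (0,3).
  (3,1) → (0,1).
Resulting grid:
B B . A
B B . .
. . . A
. . A A
. A . A
All satisfied now.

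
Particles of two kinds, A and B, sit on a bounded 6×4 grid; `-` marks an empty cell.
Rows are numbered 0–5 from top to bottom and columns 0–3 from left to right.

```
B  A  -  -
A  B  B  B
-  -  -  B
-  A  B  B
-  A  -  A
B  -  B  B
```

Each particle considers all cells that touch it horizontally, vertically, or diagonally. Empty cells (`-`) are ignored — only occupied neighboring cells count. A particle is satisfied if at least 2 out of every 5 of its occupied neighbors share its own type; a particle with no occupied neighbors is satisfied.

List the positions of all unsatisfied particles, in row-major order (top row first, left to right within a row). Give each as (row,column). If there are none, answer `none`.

(0,0), (0,1), (1,0), (4,1), (4,3), (5,0), (5,2)

(0,0)B 1/3 unhappy
(0,1)A 1/4 unhappy
(1,0)A 1/3 unhappy
(1,1)B 2/4 ok
(1,2)B 3/4 ok
(1,3)B 2/2 ok
(2,3)B 4/4 ok
(3,1)A 1/2 ok
(3,2)B 2/5 ok
(3,3)B 2/3 ok
(4,1)A 1/4 unhappy
(4,3)A 0/4 unhappy
(5,0)B 0/1 unhappy
(5,2)B 1/3 unhappy
(5,3)B 1/2 ok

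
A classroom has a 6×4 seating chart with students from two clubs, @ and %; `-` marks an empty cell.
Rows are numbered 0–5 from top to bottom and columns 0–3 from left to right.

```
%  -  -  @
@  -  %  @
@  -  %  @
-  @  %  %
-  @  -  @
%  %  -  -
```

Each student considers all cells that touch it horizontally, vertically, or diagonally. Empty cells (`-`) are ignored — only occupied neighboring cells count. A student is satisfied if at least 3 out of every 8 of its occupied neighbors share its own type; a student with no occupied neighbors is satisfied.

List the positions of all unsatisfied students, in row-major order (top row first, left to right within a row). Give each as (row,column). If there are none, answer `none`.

(0,0), (1,2), (2,3), (3,2), (4,1), (4,3)

Row 0: (0,0)% 0/1 not · (0,3)@ 1/2 satisfied
Row 1: (1,0)@ 1/2 satisfied · (1,2)% 1/4 not · (1,3)@ 2/4 satisfied
Row 2: (2,0)@ 2/2 satisfied · (2,2)% 3/6 satisfied · (2,3)@ 1/5 not
Row 3: (3,1)@ 2/4 satisfied · (3,2)% 2/6 not · (3,3)% 2/4 satisfied
Row 4: (4,1)@ 1/4 not · (4,3)@ 0/2 not
Row 5: (5,0)% 1/2 satisfied · (5,1)% 1/2 satisfied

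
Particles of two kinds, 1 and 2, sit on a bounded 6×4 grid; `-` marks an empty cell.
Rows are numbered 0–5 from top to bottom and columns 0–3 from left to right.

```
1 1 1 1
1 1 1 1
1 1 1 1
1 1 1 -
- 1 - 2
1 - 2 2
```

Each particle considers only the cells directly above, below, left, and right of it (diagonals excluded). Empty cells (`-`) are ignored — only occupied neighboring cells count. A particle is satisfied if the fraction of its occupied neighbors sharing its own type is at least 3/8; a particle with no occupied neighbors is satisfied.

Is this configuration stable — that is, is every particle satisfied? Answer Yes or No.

Row 0: (0,0)1 2/2 satisfied · (0,1)1 3/3 satisfied · (0,2)1 3/3 satisfied · (0,3)1 2/2 satisfied
Row 1: (1,0)1 3/3 satisfied · (1,1)1 4/4 satisfied · (1,2)1 4/4 satisfied · (1,3)1 3/3 satisfied
Row 2: (2,0)1 3/3 satisfied · (2,1)1 4/4 satisfied · (2,2)1 4/4 satisfied · (2,3)1 2/2 satisfied
Row 3: (3,0)1 2/2 satisfied · (3,1)1 4/4 satisfied · (3,2)1 2/2 satisfied
Row 4: (4,1)1 1/1 satisfied · (4,3)2 1/1 satisfied
Row 5: (5,0)1 0/0 satisfied · (5,2)2 1/1 satisfied · (5,3)2 2/2 satisfied
All meet the threshold, so the configuration is stable.

Yes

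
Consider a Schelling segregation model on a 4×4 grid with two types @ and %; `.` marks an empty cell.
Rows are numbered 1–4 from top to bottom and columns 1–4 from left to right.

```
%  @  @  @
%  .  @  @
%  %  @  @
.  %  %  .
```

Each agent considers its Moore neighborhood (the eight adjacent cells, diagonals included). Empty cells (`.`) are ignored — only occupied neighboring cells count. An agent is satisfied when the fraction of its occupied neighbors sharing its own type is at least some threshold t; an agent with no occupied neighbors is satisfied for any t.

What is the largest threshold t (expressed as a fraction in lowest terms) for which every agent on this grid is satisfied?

Row 1: (1,1)% 1/2 · (1,2)@ 2/4 · (1,3)@ 4/4 · (1,4)@ 3/3
Row 2: (2,1)% 3/4 · (2,3)@ 6/7 · (2,4)@ 5/5
Row 3: (3,1)% 3/3 · (3,2)% 4/6 · (3,3)@ 3/6 · (3,4)@ 3/4
Row 4: (4,2)% 3/4 · (4,3)% 2/4
The smallest same-type fraction is 1/2 at (1,1), which reduces to 1/2. Any threshold above that leaves this agent unsatisfied.

1/2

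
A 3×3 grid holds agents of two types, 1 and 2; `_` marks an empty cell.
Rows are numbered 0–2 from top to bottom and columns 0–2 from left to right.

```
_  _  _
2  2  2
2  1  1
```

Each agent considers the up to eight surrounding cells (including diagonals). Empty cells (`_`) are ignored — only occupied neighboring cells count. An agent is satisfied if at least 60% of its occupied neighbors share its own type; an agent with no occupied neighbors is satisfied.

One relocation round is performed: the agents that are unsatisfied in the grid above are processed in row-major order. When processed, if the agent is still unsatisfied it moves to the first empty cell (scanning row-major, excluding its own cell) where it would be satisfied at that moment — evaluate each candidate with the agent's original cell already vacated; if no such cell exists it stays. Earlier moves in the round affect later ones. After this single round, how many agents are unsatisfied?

2

Initially unsatisfied (in order): (1,2), (2,1), (2,2).
  (1,2) → (0,0).
  (2,1): no empty cell satisfies it; stays.
  (2,2): no empty cell satisfies it; stays.
Resulting grid:
2 _ _
2 2 _
2 1 1
Unsatisfied now: (2,1), (2,2).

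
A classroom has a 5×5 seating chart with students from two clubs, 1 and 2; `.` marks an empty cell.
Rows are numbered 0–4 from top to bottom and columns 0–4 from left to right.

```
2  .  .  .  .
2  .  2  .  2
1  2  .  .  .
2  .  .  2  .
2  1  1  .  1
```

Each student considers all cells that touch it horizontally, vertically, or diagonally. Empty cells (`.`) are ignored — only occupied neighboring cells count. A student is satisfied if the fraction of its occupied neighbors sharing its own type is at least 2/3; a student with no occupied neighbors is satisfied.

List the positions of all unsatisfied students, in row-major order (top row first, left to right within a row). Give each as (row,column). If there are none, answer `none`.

(0,0)2 1/1 ok
(1,0)2 2/3 ok
(1,2)2 1/1 ok
(1,4)2 0/0 ok
(2,0)1 0/3 unhappy
(2,1)2 3/4 ok
(3,0)2 2/4 unhappy
(3,3)2 0/2 unhappy
(4,0)2 1/2 unhappy
(4,1)1 1/3 unhappy
(4,2)1 1/2 unhappy
(4,4)1 0/1 unhappy

(2,0), (3,0), (3,3), (4,0), (4,1), (4,2), (4,4)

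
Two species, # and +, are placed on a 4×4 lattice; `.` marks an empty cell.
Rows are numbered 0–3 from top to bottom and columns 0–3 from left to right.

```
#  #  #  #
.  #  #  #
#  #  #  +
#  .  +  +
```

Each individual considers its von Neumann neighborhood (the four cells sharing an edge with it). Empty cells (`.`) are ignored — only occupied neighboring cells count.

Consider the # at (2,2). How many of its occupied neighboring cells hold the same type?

Occupied neighbors of (2,2): (1,2)=#, (3,2)=+, (2,1)=#, (2,3)=+.
Same type (#): 2 of 4.

2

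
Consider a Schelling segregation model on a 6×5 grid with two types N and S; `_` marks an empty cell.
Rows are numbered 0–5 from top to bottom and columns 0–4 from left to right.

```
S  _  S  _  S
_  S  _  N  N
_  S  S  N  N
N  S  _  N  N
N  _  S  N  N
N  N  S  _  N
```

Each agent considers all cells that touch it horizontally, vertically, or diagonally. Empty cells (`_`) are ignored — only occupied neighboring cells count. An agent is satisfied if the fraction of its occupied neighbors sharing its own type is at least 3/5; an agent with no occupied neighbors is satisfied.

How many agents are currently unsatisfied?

8

Row 0: (0,0)S 1/1 satisfied · (0,2)S 1/2 not · (0,4)S 0/2 not
Row 1: (1,1)S 4/4 satisfied · (1,3)N 3/6 not · (1,4)N 3/4 satisfied
Row 2: (2,1)S 3/4 satisfied · (2,2)S 3/6 not · (2,3)N 5/6 satisfied · (2,4)N 5/5 satisfied
Row 3: (3,0)N 1/3 not · (3,1)S 3/5 satisfied · (3,3)N 5/7 satisfied · (3,4)N 5/5 satisfied
Row 4: (4,0)N 3/4 satisfied · (4,2)S 2/5 not · (4,3)N 4/6 satisfied · (4,4)N 4/4 satisfied
Row 5: (5,0)N 2/2 satisfied · (5,1)N 2/4 not · (5,2)S 1/3 not · (5,4)N 2/2 satisfied
Unsatisfied: (0,2), (0,4), (1,3), (2,2), (3,0), (4,2), (5,1), (5,2) — 8 in total.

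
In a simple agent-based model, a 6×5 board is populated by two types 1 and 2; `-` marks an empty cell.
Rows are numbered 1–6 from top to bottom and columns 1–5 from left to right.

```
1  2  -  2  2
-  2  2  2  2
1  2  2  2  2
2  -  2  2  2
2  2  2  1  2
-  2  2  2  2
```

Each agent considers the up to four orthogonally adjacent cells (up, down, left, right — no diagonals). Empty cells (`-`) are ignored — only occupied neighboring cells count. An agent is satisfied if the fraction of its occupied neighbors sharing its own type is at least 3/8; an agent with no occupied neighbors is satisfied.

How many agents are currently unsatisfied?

(1,1)1 0/1 ✗
(1,2)2 1/2 ✓
(1,4)2 2/2 ✓
(1,5)2 2/2 ✓
(2,2)2 3/3 ✓
(2,3)2 3/3 ✓
(2,4)2 4/4 ✓
(2,5)2 3/3 ✓
(3,1)1 0/2 ✗
(3,2)2 2/3 ✓
(3,3)2 4/4 ✓
(3,4)2 4/4 ✓
(3,5)2 3/3 ✓
(4,1)2 1/2 ✓
(4,3)2 3/3 ✓
(4,4)2 3/4 ✓
(4,5)2 3/3 ✓
(5,1)2 2/2 ✓
(5,2)2 3/3 ✓
(5,3)2 3/4 ✓
(5,4)1 0/4 ✗
(5,5)2 2/3 ✓
(6,2)2 2/2 ✓
(6,3)2 3/3 ✓
(6,4)2 2/3 ✓
(6,5)2 2/2 ✓
Unsatisfied: (1,1), (3,1), (5,4) — 3 in total.

3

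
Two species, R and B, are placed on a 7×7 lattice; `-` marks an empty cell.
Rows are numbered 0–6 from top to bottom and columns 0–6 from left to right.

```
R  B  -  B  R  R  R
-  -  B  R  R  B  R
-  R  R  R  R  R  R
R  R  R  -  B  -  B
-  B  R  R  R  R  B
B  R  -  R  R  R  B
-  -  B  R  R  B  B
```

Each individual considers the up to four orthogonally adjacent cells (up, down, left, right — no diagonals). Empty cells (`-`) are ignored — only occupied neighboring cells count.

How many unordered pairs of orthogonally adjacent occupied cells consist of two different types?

Scan each occupied cell's neighbors to the right and below so each pair is counted once.
Row 0: R(0,0)–B(0,1)≠ B(0,3)–R(0,4)≠ B(0,3)–R(1,3)≠ R(0,4)–R(0,5)= R(0,4)–R(1,4)= R(0,5)–R(0,6)= R(0,5)–B(1,5)≠ R(0,6)–R(1,6)=  → 4/8 unlike.
Row 1: B(1,2)–R(1,3)≠ B(1,2)–R(2,2)≠ R(1,3)–R(1,4)= R(1,3)–R(2,3)= R(1,4)–B(1,5)≠ R(1,4)–R(2,4)= B(1,5)–R(1,6)≠ B(1,5)–R(2,5)≠ R(1,6)–R(2,6)=  → 5/9 unlike.
Row 2: R(2,1)–R(2,2)= R(2,1)–R(3,1)= R(2,2)–R(2,3)= R(2,2)–R(3,2)= R(2,3)–R(2,4)= R(2,4)–R(2,5)= R(2,4)–B(3,4)≠ R(2,5)–R(2,6)= R(2,6)–B(3,6)≠  → 2/9 unlike.
Row 3: R(3,0)–R(3,1)= R(3,1)–R(3,2)= R(3,1)–B(4,1)≠ R(3,2)–R(4,2)= B(3,4)–R(4,4)≠ B(3,6)–B(4,6)=  → 2/6 unlike.
Row 4: B(4,1)–R(4,2)≠ B(4,1)–R(5,1)≠ R(4,2)–R(4,3)= R(4,3)–R(4,4)= R(4,3)–R(5,3)= R(4,4)–R(4,5)= R(4,4)–R(5,4)= R(4,5)–B(4,6)≠ R(4,5)–R(5,5)= B(4,6)–B(5,6)=  → 3/10 unlike.
Row 5: B(5,0)–R(5,1)≠ R(5,3)–R(5,4)= R(5,3)–R(6,3)= R(5,4)–R(5,5)= R(5,4)–R(6,4)= R(5,5)–B(5,6)≠ R(5,5)–B(6,5)≠ B(5,6)–B(6,6)=  → 3/8 unlike.
Row 6: B(6,2)–R(6,3)≠ R(6,3)–R(6,4)= R(6,4)–B(6,5)≠ B(6,5)–B(6,6)=  → 2/4 unlike.
Total adjacent occupied pairs: 54; unlike-type pairs: 21.

21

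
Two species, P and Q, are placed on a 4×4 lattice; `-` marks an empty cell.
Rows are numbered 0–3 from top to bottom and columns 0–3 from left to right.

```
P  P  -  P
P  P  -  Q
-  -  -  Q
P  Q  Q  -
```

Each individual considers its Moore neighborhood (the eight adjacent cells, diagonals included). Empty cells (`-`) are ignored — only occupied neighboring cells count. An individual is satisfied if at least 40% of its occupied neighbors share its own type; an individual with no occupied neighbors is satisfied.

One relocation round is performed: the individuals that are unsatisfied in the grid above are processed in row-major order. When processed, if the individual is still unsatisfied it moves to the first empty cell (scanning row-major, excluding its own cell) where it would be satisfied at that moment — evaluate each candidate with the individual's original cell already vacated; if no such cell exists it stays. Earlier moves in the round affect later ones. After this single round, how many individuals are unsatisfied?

1

Initially unsatisfied (in order): (0,3), (3,0).
  (0,3) → (0,2).
  (3,0) → (0,3).
Resulting grid:
P P P P
P P - Q
- - - Q
- Q Q -
Unsatisfied now: (1,3).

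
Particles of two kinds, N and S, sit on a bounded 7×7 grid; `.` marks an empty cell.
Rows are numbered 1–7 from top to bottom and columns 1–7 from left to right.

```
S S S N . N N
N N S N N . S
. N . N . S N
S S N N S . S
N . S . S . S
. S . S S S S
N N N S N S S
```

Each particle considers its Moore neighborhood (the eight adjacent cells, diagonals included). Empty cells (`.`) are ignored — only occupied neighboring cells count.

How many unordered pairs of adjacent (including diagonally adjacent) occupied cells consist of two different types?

Scan each occupied cell's neighbors to the right and below (and the two forward diagonals) so each pair is counted once.
Row 1: S(1,1)–S(1,2)= S(1,1)–N(2,1)≠ S(1,1)–N(2,2)≠ S(1,2)–S(1,3)= S(1,2)–N(2,2)≠ S(1,2)–S(2,3)= S(1,2)–N(2,1)≠ S(1,3)–N(1,4)≠ S(1,3)–S(2,3)= S(1,3)–N(2,4)≠ S(1,3)–N(2,2)≠ N(1,4)–N(2,4)= N(1,4)–N(2,5)= N(1,4)–S(2,3)≠ N(1,6)–N(1,7)= N(1,6)–S(2,7)≠ N(1,6)–N(2,5)= N(1,7)–S(2,7)≠  → 10/18 unlike.
Row 2: N(2,1)–N(2,2)= N(2,1)–N(3,2)= N(2,2)–S(2,3)≠ N(2,2)–N(3,2)= S(2,3)–N(2,4)≠ S(2,3)–N(3,4)≠ S(2,3)–N(3,2)≠ N(2,4)–N(2,5)= N(2,4)–N(3,4)= N(2,5)–S(3,6)≠ N(2,5)–N(3,4)= S(2,7)–N(3,7)≠ S(2,7)–S(3,6)=  → 6/13 unlike.
Row 3: N(3,2)–S(4,2)≠ N(3,2)–N(4,3)= N(3,2)–S(4,1)≠ N(3,4)–N(4,4)= N(3,4)–S(4,5)≠ N(3,4)–N(4,3)= S(3,6)–N(3,7)≠ S(3,6)–S(4,7)= S(3,6)–S(4,5)= N(3,7)–S(4,7)≠  → 5/10 unlike.
Row 4: S(4,1)–S(4,2)= S(4,1)–N(5,1)≠ S(4,2)–N(4,3)≠ S(4,2)–S(5,3)= S(4,2)–N(5,1)≠ N(4,3)–N(4,4)= N(4,3)–S(5,3)≠ N(4,4)–S(4,5)≠ N(4,4)–S(5,5)≠ N(4,4)–S(5,3)≠ S(4,5)–S(5,5)= S(4,7)–S(5,7)=  → 7/12 unlike.
Row 5: N(5,1)–S(6,2)≠ S(5,3)–S(6,4)= S(5,3)–S(6,2)= S(5,5)–S(6,5)= S(5,5)–S(6,6)= S(5,5)–S(6,4)= S(5,7)–S(6,7)= S(5,7)–S(6,6)=  → 1/8 unlike.
Row 6: S(6,2)–N(7,2)≠ S(6,2)–N(7,3)≠ S(6,2)–N(7,1)≠ S(6,4)–S(6,5)= S(6,4)–S(7,4)= S(6,4)–N(7,5)≠ S(6,4)–N(7,3)≠ S(6,5)–S(6,6)= S(6,5)–N(7,5)≠ S(6,5)–S(7,6)= S(6,5)–S(7,4)= S(6,6)–S(6,7)= S(6,6)–S(7,6)= S(6,6)–S(7,7)= S(6,6)–N(7,5)≠ S(6,7)–S(7,7)= S(6,7)–S(7,6)=  → 7/17 unlike.
Row 7: N(7,1)–N(7,2)= N(7,2)–N(7,3)= N(7,3)–S(7,4)≠ S(7,4)–N(7,5)≠ N(7,5)–S(7,6)≠ S(7,6)–S(7,7)=  → 3/6 unlike.
Total adjacent occupied pairs: 84; unlike-type pairs: 39.

39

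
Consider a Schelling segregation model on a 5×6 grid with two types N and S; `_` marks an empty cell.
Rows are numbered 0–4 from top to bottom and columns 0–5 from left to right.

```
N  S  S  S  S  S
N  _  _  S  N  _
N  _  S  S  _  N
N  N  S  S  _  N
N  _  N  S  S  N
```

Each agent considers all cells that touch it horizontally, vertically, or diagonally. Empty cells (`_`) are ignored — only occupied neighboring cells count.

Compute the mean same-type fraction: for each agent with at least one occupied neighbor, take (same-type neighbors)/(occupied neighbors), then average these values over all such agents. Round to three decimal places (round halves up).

0.693

(0,0)N 1/2
(0,1)S 1/3
(0,2)S 3/3
(0,3)S 3/4
(0,4)S 3/4
(0,5)S 1/2
(1,0)N 2/3
(1,3)S 5/6
(1,4)N 1/6
(2,0)N 3/3
(2,2)S 4/5
(2,3)S 4/5
(2,5)N 2/2
(3,0)N 3/3
(3,1)N 4/6
(3,2)S 4/6
(3,3)S 5/6
(3,5)N 2/3
(4,0)N 2/2
(4,2)N 1/4
(4,3)S 3/4
(4,4)S 2/4
(4,5)N 1/2
Sum over 23 agents: 1/2 + 1/3 + 3/3 + 3/4 + 3/4 + 1/2 + 2/3 + 5/6 + 1/6 + 3/3 + 4/5 + 4/5 + 2/2 + 3/3 + 4/6 + 4/6 + 5/6 + 2/3 + 2/2 + 1/4 + 3/4 + 2/4 + 1/2 = 239/15; mean = 239/15 ÷ 23 = 239/345 = 0.692753… → 0.693.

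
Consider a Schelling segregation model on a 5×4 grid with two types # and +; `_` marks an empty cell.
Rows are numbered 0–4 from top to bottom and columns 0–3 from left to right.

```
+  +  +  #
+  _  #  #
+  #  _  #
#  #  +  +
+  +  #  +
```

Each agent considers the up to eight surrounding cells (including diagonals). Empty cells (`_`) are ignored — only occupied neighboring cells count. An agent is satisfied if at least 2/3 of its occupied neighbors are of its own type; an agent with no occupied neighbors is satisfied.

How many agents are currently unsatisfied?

11

Row 0: (0,0)+ 2/2 ok · (0,1)+ 3/4 ok · (0,2)+ 1/4 unhappy · (0,3)# 2/3 ok
Row 1: (1,0)+ 3/4 ok · (1,2)# 4/6 ok · (1,3)# 3/4 ok
Row 2: (2,0)+ 1/4 unhappy · (2,1)# 3/6 unhappy · (2,3)# 2/4 unhappy
Row 3: (3,0)# 2/5 unhappy · (3,1)# 3/7 unhappy · (3,2)+ 3/7 unhappy · (3,3)+ 2/4 unhappy
Row 4: (4,0)+ 1/3 unhappy · (4,1)+ 2/5 unhappy · (4,2)# 1/5 unhappy · (4,3)+ 2/3 ok
Unsatisfied: (0,2), (2,0), (2,1), (2,3), (3,0), (3,1), (3,2), (3,3), (4,0), (4,1), (4,2) — 11 in total.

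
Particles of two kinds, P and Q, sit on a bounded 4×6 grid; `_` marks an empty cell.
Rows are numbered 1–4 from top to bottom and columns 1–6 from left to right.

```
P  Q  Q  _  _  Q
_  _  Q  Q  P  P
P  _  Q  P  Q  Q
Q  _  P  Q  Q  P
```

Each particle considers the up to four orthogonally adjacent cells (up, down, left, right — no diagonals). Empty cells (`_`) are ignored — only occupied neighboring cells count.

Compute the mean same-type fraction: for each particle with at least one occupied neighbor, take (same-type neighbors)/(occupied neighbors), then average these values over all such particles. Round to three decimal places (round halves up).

(1,1)P 0/1
(1,2)Q 1/2
(1,3)Q 2/2
(1,6)Q 0/1
(2,3)Q 3/3
(2,4)Q 1/3
(2,5)P 1/3
(2,6)P 1/3
(3,1)P 0/1
(3,3)Q 1/3
(3,4)P 0/4
(3,5)Q 2/4
(3,6)Q 1/3
(4,1)Q 0/1
(4,3)P 0/2
(4,4)Q 1/3
(4,5)Q 2/3
(4,6)P 0/2
Sum over 18 particles: 0/1 + 1/2 + 2/2 + 0/1 + 3/3 + 1/3 + 1/3 + 1/3 + 0/1 + 1/3 + 0/4 + 2/4 + 1/3 + 0/1 + 0/2 + 1/3 + 2/3 + 0/2 = 17/3; mean = 17/3 ÷ 18 = 17/54 = 0.314814… → 0.315.

0.315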